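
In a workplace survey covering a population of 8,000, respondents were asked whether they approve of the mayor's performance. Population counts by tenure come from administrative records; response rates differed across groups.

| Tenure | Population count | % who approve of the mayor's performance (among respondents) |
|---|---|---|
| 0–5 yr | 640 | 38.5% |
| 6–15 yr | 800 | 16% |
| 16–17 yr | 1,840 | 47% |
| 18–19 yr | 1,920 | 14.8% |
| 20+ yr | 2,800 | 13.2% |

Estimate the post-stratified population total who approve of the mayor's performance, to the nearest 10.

Each cell contributes its population count × the respondent rate:
  0–5 yr: 640 × 38.5% = 246.4
  6–15 yr: 800 × 16% = 128
  16–17 yr: 1,840 × 47% = 864.8
  18–19 yr: 1,920 × 14.8% = 284.16
  20+ yr: 2,800 × 13.2% = 369.6
Estimated total = 1892.96 → 1,890.

1,890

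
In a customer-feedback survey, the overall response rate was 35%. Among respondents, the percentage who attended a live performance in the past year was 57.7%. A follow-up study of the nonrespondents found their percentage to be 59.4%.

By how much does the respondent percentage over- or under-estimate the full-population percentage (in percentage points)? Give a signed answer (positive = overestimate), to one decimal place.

Nonresponse fraction = 1 − 0.35 = 0.65.
Bias = (nonresponse fraction) × (respondent percentage − nonrespondent percentage)
     = 0.65 × (57.7 − 59.4) = 0.65 × -1.7 = -1.105.

-1.1 percentage points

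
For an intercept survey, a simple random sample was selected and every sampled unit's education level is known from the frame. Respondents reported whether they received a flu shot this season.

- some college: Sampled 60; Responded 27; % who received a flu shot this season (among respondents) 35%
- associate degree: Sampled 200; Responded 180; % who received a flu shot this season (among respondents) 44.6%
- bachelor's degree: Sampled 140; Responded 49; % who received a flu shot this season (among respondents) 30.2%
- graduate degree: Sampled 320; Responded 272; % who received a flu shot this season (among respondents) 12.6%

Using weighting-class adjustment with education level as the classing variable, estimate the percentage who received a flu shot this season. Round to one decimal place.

26.8%

Response rates by class: some college 27/60 = 45%, associate degree 180/200 = 90%, bachelor's degree 49/140 = 35%, graduate degree 272/320 = 85%.
Weighting each respondent by the inverse class response rate inflates each class back to its sampled size, so the class weight is n_sampled:
  some college: 60 × 35 = 2100
  associate degree: 200 × 44.6 = 8920
  bachelor's degree: 140 × 30.2 = 4228
  graduate degree: 320 × 12.6 = 4032
Adjusted estimate = 19,280 / 720 = 26.7778 → 26.8%.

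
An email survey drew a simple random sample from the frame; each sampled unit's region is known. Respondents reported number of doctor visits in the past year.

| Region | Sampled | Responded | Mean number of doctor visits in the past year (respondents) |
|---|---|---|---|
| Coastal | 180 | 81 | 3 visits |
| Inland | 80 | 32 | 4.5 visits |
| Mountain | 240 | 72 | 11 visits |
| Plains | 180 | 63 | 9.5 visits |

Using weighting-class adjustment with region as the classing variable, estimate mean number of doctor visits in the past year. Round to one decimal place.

Class response rates: Coastal 81/180 = 45%, Inland 32/80 = 40%, Mountain 72/240 = 30%, Plains 63/180 = 35%.
Each respondent's weight = sampled/responded in their class; summing within a class gives n_sampled, so:
  Coastal: 180 × 3 = 540
  Inland: 80 × 4.5 = 360
  Mountain: 240 × 11 = 2640
  Plains: 180 × 9.5 = 1710
Adjusted estimate = 5250 / 680 = 7.72059 → 7.7.

7.7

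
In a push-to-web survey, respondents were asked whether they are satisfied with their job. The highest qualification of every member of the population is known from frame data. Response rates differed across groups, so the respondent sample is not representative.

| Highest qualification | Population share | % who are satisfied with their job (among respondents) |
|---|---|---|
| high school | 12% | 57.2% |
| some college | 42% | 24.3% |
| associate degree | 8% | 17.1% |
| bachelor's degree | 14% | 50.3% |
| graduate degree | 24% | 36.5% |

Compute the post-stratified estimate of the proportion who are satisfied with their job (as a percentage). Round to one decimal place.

34.2%

Each cell contributes population-share × respondent value:
  high school: 0.12 × 57.2 = 6.864
  some college: 0.42 × 24.3 = 10.206
  associate degree: 0.08 × 17.1 = 1.368
  bachelor's degree: 0.14 × 50.3 = 7.042
  graduate degree: 0.24 × 36.5 = 8.76
Post-stratified estimate = 34.24 → 34.2%.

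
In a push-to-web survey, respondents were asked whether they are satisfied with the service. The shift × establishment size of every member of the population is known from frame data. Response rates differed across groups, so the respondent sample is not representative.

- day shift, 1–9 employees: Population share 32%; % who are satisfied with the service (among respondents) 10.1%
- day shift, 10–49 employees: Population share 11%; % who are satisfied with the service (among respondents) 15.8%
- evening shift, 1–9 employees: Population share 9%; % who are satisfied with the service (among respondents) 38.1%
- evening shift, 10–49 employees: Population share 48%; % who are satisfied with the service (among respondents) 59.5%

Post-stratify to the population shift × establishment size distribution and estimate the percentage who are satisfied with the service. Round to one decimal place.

37.0%

Each cell contributes population-share × respondent value:
  day shift, 1–9 employees: 0.32 × 10.1 = 3.232
  day shift, 10–49 employees: 0.11 × 15.8 = 1.738
  evening shift, 1–9 employees: 0.09 × 38.1 = 3.429
  evening shift, 10–49 employees: 0.48 × 59.5 = 28.56
Post-stratified estimate = 36.959 → 37.0%.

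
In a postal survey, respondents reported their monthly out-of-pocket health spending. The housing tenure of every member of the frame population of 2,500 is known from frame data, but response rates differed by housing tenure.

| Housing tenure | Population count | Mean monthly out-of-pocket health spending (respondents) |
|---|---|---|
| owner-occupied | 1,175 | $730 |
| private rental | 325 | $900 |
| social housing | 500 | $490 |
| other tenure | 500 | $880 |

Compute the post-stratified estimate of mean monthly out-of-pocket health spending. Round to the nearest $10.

$730

Each cell contributes population-share × respondent value:
  owner-occupied: (1,175/2,500) × 730 = 343.1
  private rental: (325/2,500) × 900 = 117
  social housing: (500/2,500) × 490 = 98
  other tenure: (500/2,500) × 880 = 176
Post-stratified estimate = 734.1 → $730.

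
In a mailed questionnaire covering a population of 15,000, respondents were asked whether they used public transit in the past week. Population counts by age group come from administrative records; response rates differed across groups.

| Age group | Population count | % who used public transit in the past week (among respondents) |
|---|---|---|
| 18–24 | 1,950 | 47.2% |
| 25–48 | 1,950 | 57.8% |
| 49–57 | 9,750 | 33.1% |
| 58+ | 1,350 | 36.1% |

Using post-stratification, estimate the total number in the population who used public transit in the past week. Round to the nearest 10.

Apply each group's respondent rate to its population count:
  18–24: 1,950 × 47.2% = 920.4
  25–48: 1,950 × 57.8% = 1127.1
  49–57: 9,750 × 33.1% = 3227.25
  58+: 1,350 × 36.1% = 487.35
Estimated total = 5762.1 → 5,760.

5,760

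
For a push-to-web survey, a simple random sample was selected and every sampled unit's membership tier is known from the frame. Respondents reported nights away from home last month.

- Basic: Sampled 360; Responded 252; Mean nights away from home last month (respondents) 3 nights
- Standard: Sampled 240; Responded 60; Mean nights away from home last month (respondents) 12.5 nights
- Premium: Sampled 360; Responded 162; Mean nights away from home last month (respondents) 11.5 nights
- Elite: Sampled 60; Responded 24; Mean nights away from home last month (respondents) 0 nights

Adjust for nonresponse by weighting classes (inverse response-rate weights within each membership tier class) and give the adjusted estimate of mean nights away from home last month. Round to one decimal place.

8.1

Class response rates: Basic 252/360 = 70%, Standard 60/240 = 25%, Premium 162/360 = 45%, Elite 24/60 = 40%.
With weight = n_sampled/n_responded per class, the weighted class total is n_sampled:
  Basic: 360 × 3 = 1080
  Standard: 240 × 12.5 = 3000
  Premium: 360 × 11.5 = 4140
  Elite: 60 × 0 = 0
Adjusted estimate = 8220 / 1,020 = 8.05882 → 8.1.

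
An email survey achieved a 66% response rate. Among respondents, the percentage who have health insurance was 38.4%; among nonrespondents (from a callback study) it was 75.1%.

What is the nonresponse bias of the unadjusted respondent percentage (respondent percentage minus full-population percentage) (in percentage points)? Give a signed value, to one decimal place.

-12.5 percentage points

Nonresponse fraction = 1 − 0.66 = 0.34.
Bias = (nonresponse fraction) × (respondent percentage − nonrespondent percentage)
     = 0.34 × (38.4 − 75.1) = 0.34 × -36.7 = -12.478.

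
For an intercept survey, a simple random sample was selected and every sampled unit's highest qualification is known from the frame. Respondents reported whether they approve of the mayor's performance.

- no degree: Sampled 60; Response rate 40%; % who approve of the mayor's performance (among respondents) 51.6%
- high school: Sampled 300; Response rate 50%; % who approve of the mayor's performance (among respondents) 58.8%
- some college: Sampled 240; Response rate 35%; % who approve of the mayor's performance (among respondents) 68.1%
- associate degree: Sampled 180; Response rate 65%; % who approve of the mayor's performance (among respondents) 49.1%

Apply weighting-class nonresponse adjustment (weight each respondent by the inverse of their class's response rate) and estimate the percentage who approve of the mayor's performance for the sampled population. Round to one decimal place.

With weight = n_sampled/n_responded per class, the weighted class total is n_sampled:
  no degree: 60 × 51.6 = 3096
  high school: 300 × 58.8 = 17,640
  some college: 240 × 68.1 = 16344
  associate degree: 180 × 49.1 = 8838
Adjusted estimate = 45,918 / 780 = 58.8692 → 58.9%.

58.9%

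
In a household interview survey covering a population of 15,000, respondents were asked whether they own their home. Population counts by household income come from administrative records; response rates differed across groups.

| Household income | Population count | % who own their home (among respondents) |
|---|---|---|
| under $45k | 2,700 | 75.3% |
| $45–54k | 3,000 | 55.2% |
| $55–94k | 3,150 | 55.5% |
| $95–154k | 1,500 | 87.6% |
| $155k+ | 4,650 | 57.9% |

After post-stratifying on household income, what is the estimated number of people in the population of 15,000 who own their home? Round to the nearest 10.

9,440

Estimated count per cell = population count × respondent percentage:
  under $45k: 2,700 × 75.3% = 2033.1
  $45–54k: 3,000 × 55.2% = 1656
  $55–94k: 3,150 × 55.5% = 1748.25
  $95–154k: 1,500 × 87.6% = 1314
  $155k+: 4,650 × 57.9% = 2692.35
Estimated total = 9443.7 → 9,440.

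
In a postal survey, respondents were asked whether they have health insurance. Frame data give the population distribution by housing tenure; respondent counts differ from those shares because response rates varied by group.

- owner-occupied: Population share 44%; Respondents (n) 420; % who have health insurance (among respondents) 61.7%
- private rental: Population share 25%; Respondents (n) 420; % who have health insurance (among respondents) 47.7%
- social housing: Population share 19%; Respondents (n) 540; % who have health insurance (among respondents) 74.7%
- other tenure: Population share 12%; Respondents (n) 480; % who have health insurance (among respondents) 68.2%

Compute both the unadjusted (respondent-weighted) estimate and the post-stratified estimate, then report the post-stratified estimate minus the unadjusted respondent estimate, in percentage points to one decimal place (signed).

-2.5 percentage points

Naive respondent-only estimate (weights = respondent counts):
  (420/1860)×61.7 + (420/1860)×47.7 + (540/1860)×74.7 + (480/1860)×68.2 = 63.9903%
Post-stratified estimate weights by population shares:
  0.44×61.7 + 0.25×47.7 + 0.19×74.7 + 0.12×68.2 = 61.45%
Difference = 61.45 − 63.9903 = -2.5403 pp.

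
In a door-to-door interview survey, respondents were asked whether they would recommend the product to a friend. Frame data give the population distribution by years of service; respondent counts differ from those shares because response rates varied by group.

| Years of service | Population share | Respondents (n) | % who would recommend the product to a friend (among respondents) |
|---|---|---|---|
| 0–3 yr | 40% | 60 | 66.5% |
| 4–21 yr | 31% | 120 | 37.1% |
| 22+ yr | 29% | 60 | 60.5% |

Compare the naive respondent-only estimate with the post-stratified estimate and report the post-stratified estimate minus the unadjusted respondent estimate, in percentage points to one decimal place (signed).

Without adjustment, the pooled respondent share is:
  (60/240)×66.5 + (120/240)×37.1 + (60/240)×60.5 = 50.3%
Post-stratifying to population shares instead:
  0.4×66.5 + 0.31×37.1 + 0.29×60.5 = 55.646%
Difference = 55.646 − 50.3 = 5.346 pp.

+5.3 percentage points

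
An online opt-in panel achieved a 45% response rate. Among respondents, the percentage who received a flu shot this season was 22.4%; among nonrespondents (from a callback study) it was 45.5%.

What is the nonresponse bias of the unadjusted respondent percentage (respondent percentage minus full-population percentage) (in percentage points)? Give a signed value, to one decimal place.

-12.7 percentage points

Nonresponse fraction = 1 − 0.45 = 0.55.
Bias = (nonresponse fraction) × (respondent percentage − nonrespondent percentage)
     = 0.55 × (22.4 − 45.5) = 0.55 × -23.1 = -12.705.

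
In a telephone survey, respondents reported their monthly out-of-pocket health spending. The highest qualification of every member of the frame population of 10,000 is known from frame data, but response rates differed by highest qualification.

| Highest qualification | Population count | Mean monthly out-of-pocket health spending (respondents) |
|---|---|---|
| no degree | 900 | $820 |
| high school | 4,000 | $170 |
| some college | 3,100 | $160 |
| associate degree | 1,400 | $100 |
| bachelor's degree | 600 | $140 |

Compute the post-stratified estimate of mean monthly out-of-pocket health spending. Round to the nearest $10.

Weight each group's respondent value by its population share:
  no degree: (900/10,000) × 820 = 73.8
  high school: (4,000/10,000) × 170 = 68
  some college: (3,100/10,000) × 160 = 49.6
  associate degree: (1,400/10,000) × 100 = 14
  bachelor's degree: (600/10,000) × 140 = 8.4
Post-stratified estimate = 213.8 → $210.

$210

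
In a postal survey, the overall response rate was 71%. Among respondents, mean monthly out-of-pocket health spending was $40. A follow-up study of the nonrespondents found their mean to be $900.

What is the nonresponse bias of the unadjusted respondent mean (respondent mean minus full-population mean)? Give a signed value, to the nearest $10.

Nonresponse fraction = 1 − 0.71 = 0.29.
Bias = (nonresponse fraction) × (respondent mean − nonrespondent mean)
     = 0.29 × (40 − 900) = 0.29 × -860 = -249.4.

-$250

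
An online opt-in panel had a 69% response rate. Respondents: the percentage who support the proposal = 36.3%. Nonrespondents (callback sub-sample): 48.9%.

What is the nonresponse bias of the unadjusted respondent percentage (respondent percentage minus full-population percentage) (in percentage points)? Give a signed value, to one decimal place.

-3.9 percentage points

Nonresponse fraction = 1 − 0.69 = 0.31.
Bias = (nonresponse fraction) × (respondent percentage − nonrespondent percentage)
     = 0.31 × (36.3 − 48.9) = 0.31 × -12.6 = -3.906.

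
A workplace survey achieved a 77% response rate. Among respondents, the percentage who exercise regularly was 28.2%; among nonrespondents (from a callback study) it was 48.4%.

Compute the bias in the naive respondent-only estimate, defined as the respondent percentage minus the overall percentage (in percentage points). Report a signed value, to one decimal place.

Nonresponse fraction = 1 − 0.77 = 0.23.
Bias = (nonresponse fraction) × (respondent percentage − nonrespondent percentage)
     = 0.23 × (28.2 − 48.4) = 0.23 × -20.2 = -4.646.

-4.6 percentage points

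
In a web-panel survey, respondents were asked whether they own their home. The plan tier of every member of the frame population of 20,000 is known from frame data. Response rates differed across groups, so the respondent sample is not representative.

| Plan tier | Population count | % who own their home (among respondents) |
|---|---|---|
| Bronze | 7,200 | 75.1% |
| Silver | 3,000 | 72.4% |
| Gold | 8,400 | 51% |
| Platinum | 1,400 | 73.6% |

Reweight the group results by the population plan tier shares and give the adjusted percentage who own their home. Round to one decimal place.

64.5%

Post-stratification weights by population share, not respondent share:
  Bronze: (7,200/20,000) × 75.1 = 27.036
  Silver: (3,000/20,000) × 72.4 = 10.86
  Gold: (8,400/20,000) × 51 = 21.42
  Platinum: (1,400/20,000) × 73.6 = 5.152
Post-stratified estimate = 64.468 → 64.5%.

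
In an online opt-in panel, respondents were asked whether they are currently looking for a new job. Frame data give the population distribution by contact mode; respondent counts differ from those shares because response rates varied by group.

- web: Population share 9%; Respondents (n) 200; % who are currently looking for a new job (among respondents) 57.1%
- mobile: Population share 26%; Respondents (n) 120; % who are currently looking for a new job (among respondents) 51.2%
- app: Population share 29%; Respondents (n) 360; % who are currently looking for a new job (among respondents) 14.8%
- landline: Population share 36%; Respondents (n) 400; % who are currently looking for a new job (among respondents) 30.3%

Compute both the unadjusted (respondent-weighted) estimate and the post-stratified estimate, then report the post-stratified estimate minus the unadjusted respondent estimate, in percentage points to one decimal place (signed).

+1.2 percentage points

Unadjusted (pooled respondent) estimate weights by respondent counts:
  (200/1080)×57.1 + (120/1080)×51.2 + (360/1080)×14.8 + (400/1080)×30.3 = 32.4185%
Post-stratified estimate weights by population shares:
  0.09×57.1 + 0.26×51.2 + 0.29×14.8 + 0.36×30.3 = 33.651%
Difference = 33.651 − 32.4185 = 1.2325 pp.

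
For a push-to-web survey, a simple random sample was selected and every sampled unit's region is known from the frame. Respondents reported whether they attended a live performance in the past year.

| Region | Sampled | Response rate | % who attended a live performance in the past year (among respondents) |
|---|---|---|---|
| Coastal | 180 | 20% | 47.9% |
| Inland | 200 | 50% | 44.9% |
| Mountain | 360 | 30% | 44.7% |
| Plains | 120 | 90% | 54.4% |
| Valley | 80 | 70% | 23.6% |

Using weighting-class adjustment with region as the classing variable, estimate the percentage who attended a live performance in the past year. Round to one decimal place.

44.8%

With weight = n_sampled/n_responded per class, the weighted class total is n_sampled:
  Coastal: 180 × 47.9 = 8622
  Inland: 200 × 44.9 = 8980
  Mountain: 360 × 44.7 = 16092
  Plains: 120 × 54.4 = 6528
  Valley: 80 × 23.6 = 1888
Adjusted estimate = 42,110 / 940 = 44.7979 → 44.8%.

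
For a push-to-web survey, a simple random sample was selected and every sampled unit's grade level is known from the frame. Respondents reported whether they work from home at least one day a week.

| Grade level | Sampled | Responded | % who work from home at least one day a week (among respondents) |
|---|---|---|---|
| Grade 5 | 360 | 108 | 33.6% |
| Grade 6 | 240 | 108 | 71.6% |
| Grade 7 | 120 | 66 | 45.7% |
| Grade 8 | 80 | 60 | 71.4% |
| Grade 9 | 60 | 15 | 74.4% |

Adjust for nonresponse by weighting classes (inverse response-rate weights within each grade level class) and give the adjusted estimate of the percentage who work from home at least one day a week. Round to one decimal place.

52.3%

Response rates by class: Grade 5 108/360 = 30%, Grade 6 108/240 = 45%, Grade 7 66/120 = 55%, Grade 8 60/80 = 75%, Grade 9 15/60 = 25%.
Each respondent's weight = sampled/responded in their class; summing within a class gives n_sampled, so:
  Grade 5: 360 × 33.6 = 12,096
  Grade 6: 240 × 71.6 = 17,184
  Grade 7: 120 × 45.7 = 5484
  Grade 8: 80 × 71.4 = 5712
  Grade 9: 60 × 74.4 = 4464
Adjusted estimate = 44,940 / 860 = 52.2558 → 52.3%.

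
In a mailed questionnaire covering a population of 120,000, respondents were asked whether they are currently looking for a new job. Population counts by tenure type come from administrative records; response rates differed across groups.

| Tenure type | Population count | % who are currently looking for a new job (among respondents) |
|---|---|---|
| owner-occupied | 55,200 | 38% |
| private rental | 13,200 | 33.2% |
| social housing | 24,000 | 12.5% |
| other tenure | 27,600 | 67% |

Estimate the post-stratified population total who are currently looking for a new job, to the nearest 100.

46,900

Each cell contributes its population count × the respondent rate:
  owner-occupied: 55,200 × 38% = 20,976
  private rental: 13,200 × 33.2% = 4382.4
  social housing: 24,000 × 12.5% = 3000
  other tenure: 27,600 × 67% = 18,492
Estimated total = 46850.4 → 46,900.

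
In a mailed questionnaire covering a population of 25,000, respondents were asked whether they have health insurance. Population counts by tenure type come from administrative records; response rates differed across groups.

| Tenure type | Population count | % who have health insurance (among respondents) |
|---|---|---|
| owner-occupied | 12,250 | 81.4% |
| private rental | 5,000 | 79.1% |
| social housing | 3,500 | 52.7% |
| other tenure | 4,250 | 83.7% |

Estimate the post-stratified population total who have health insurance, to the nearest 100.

Apply each group's respondent rate to its population count:
  owner-occupied: 12,250 × 81.4% = 9971.5
  private rental: 5,000 × 79.1% = 3955
  social housing: 3,500 × 52.7% = 1844.5
  other tenure: 4,250 × 83.7% = 3557.25
Estimated total = 19328.2 → 19,300.

19,300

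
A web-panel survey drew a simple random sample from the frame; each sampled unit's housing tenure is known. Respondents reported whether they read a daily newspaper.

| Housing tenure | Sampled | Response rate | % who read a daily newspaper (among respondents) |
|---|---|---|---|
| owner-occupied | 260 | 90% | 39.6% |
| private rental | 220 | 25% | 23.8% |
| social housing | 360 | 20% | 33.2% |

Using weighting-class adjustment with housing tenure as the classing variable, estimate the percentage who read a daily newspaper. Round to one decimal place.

32.7%

With weight = n_sampled/n_responded per class, the weighted class total is n_sampled:
  owner-occupied: 260 × 39.6 = 10,296
  private rental: 220 × 23.8 = 5236
  social housing: 360 × 33.2 = 11952
Adjusted estimate = 27,484 / 840 = 32.719 → 32.7%.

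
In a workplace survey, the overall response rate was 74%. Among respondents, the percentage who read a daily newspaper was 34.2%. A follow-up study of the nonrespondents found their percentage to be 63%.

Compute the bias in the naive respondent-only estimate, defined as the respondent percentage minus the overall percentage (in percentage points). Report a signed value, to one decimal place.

-7.5 percentage points

Nonresponse fraction = 1 − 0.74 = 0.26.
Bias = (nonresponse fraction) × (respondent percentage − nonrespondent percentage)
     = 0.26 × (34.2 − 63) = 0.26 × -28.8 = -7.488.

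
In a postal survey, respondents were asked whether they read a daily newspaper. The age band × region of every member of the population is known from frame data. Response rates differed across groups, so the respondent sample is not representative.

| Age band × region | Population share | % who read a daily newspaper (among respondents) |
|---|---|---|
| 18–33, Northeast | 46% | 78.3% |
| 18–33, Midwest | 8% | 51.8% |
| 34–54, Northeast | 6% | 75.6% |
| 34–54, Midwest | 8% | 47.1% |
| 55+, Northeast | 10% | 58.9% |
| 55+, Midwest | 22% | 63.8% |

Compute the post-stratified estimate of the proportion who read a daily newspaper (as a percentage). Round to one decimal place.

68.4%

Post-stratification weights by population share, not respondent share:
  18–33, Northeast: 0.46 × 78.3 = 36.018
  18–33, Midwest: 0.08 × 51.8 = 4.144
  34–54, Northeast: 0.06 × 75.6 = 4.536
  34–54, Midwest: 0.08 × 47.1 = 3.768
  55+, Northeast: 0.1 × 58.9 = 5.89
  55+, Midwest: 0.22 × 63.8 = 14.036
Post-stratified estimate = 68.392 → 68.4%.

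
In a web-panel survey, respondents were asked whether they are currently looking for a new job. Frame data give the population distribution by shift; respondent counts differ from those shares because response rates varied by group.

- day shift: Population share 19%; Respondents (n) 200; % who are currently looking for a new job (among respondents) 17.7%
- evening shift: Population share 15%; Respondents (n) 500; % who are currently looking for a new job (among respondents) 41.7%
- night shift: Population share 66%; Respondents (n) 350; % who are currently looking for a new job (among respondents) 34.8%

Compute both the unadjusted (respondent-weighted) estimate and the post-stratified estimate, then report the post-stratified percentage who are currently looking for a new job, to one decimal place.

Unadjusted (pooled respondent) estimate weights by respondent counts:
  (200/1050)×17.7 + (500/1050)×41.7 + (350/1050)×34.8 = 34.8286%
Reweighting by population shift shares:
  0.19×17.7 + 0.15×41.7 + 0.66×34.8 = 32.586%

32.6%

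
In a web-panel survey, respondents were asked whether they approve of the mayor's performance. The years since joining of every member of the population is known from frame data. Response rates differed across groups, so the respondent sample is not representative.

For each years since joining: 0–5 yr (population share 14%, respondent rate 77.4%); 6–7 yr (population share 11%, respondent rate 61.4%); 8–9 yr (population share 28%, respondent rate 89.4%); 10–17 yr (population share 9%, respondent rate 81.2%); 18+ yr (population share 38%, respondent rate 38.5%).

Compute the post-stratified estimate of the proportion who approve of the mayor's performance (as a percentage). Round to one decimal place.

Each cell contributes population-share × respondent value:
  0–5 yr: 0.14 × 77.4 = 10.836
  6–7 yr: 0.11 × 61.4 = 6.754
  8–9 yr: 0.28 × 89.4 = 25.032
  10–17 yr: 0.09 × 81.2 = 7.308
  18+ yr: 0.38 × 38.5 = 14.63
Post-stratified estimate = 64.56 → 64.6%.

64.6%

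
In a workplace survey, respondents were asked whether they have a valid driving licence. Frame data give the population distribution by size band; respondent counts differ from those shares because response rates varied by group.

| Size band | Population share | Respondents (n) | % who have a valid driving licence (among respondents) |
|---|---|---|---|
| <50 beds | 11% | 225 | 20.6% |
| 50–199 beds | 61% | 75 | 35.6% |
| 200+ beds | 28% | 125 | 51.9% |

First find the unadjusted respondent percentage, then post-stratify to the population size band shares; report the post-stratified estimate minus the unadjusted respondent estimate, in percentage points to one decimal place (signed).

+6.1 percentage points

Unadjusted (pooled respondent) estimate weights by respondent counts:
  (225/425)×20.6 + (75/425)×35.6 + (125/425)×51.9 = 32.4529%
Reweighting by population size band shares:
  0.11×20.6 + 0.61×35.6 + 0.28×51.9 = 38.514%
Difference = 38.514 − 32.4529 = 6.0611 pp.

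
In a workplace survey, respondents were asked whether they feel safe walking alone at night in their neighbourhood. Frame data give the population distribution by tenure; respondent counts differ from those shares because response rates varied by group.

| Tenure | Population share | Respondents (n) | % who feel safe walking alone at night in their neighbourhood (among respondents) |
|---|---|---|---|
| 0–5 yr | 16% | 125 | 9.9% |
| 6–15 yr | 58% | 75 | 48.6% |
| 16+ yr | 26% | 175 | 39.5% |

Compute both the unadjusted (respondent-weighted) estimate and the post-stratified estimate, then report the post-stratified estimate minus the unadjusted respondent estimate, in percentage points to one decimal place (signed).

Unadjusted (pooled respondent) estimate weights by respondent counts:
  (125/375)×9.9 + (75/375)×48.6 + (175/375)×39.5 = 31.4533%
Reweighting by population tenure shares:
  0.16×9.9 + 0.58×48.6 + 0.26×39.5 = 40.042%
Difference = 40.042 − 31.4533 = 8.5887 pp.

+8.6 percentage points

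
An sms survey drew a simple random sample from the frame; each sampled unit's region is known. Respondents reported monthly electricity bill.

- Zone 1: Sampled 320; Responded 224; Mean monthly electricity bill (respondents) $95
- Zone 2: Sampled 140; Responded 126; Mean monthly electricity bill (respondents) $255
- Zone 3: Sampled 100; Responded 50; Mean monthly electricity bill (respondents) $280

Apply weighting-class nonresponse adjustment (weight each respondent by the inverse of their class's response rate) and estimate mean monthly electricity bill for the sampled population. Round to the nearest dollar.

Class response rates: Zone 1 224/320 = 70%, Zone 2 126/140 = 90%, Zone 3 50/100 = 50%.
Inverse-response-rate weighting restores each class to its sampled count, so class totals weight by n_sampled:
  Zone 1: 320 × 95 = 30,400
  Zone 2: 140 × 255 = 35,700
  Zone 3: 100 × 280 = 28,000
Adjusted estimate = 94,100 / 560 = 168.036 → $168.

$168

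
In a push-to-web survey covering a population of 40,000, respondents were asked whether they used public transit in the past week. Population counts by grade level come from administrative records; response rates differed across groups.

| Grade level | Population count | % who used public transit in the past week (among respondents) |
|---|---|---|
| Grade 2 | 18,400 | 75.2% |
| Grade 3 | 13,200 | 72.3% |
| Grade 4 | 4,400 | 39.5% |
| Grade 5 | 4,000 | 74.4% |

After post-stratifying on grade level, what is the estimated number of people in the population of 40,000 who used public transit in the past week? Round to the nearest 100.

Estimated count per cell = population count × respondent percentage:
  Grade 2: 18,400 × 75.2% = 13836.8
  Grade 3: 13,200 × 72.3% = 9543.6
  Grade 4: 4,400 × 39.5% = 1738
  Grade 5: 4,000 × 74.4% = 2976
Estimated total = 28094.4 → 28,100.

28,100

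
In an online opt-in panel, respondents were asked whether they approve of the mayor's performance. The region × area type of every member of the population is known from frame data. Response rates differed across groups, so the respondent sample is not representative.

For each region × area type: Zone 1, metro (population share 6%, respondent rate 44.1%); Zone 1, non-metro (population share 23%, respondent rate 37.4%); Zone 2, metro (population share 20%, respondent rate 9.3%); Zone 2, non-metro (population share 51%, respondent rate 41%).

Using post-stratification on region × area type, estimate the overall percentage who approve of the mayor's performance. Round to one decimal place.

34.0%

Reweight to the known region × area type distribution:
  Zone 1, metro: 0.06 × 44.1 = 2.646
  Zone 1, non-metro: 0.23 × 37.4 = 8.602
  Zone 2, metro: 0.2 × 9.3 = 1.86
  Zone 2, non-metro: 0.51 × 41 = 20.91
Post-stratified estimate = 34.018 → 34.0%.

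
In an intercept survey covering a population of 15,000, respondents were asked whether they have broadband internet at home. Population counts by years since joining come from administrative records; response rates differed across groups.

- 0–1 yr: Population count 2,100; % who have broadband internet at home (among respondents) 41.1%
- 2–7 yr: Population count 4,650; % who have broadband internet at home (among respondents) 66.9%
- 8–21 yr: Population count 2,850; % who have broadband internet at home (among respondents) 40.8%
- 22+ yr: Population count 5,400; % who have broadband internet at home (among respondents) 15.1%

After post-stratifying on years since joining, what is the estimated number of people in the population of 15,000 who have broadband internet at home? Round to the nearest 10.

Each cell contributes its population count × the respondent rate:
  0–1 yr: 2,100 × 41.1% = 863.1
  2–7 yr: 4,650 × 66.9% = 3110.85
  8–21 yr: 2,850 × 40.8% = 1162.8
  22+ yr: 5,400 × 15.1% = 815.4
Estimated total = 5952.15 → 5,950.

5,950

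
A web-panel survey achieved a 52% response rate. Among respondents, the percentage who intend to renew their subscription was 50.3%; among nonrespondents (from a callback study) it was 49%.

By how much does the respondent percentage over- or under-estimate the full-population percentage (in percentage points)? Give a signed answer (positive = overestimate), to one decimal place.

Nonresponse fraction = 1 − 0.52 = 0.48.
Bias = (nonresponse fraction) × (respondent percentage − nonrespondent percentage)
     = 0.48 × (50.3 − 49) = 0.48 × 1.3 = 0.624.

+0.6 percentage points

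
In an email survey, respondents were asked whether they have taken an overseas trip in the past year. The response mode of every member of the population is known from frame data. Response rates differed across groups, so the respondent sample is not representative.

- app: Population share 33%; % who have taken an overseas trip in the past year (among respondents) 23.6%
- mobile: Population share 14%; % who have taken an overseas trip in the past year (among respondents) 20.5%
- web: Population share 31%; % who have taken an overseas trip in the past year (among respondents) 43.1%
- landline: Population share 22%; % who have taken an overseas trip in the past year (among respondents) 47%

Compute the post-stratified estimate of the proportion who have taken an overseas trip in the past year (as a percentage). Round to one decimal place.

Each cell contributes population-share × respondent value:
  app: 0.33 × 23.6 = 7.788
  mobile: 0.14 × 20.5 = 2.87
  web: 0.31 × 43.1 = 13.361
  landline: 0.22 × 47 = 10.34
Post-stratified estimate = 34.359 → 34.4%.

34.4%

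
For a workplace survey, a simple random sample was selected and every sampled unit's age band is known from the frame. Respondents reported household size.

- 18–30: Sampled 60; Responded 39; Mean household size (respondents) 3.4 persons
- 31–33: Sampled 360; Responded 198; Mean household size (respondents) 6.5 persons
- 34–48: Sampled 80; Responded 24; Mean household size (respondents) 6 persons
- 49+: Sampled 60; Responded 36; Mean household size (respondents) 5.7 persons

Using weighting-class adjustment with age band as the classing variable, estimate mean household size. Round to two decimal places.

Response rates by class: 18–30 39/60 = 65%, 31–33 198/360 = 55%, 34–48 24/80 = 30%, 49+ 36/60 = 60%.
Inverse-response-rate weighting restores each class to its sampled count, so class totals weight by n_sampled:
  18–30: 60 × 3.4 = 204
  31–33: 360 × 6.5 = 2340
  34–48: 80 × 6 = 480
  49+: 60 × 5.7 = 342
Adjusted estimate = 3366 / 560 = 6.01071 → 6.01.

6.01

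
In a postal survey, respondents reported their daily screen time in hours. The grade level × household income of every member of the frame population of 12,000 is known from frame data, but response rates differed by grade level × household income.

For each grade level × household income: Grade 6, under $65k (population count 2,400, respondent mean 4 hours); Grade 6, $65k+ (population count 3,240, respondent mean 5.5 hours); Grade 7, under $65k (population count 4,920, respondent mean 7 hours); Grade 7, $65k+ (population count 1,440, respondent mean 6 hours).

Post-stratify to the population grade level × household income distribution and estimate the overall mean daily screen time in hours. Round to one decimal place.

5.9

Weight each group's respondent value by its population share:
  Grade 6, under $65k: (2,400/12,000) × 4 = 0.8
  Grade 6, $65k+: (3,240/12,000) × 5.5 = 1.485
  Grade 7, under $65k: (4,920/12,000) × 7 = 2.87
  Grade 7, $65k+: (1,440/12,000) × 6 = 0.72
Post-stratified estimate = 5.875 → 5.9.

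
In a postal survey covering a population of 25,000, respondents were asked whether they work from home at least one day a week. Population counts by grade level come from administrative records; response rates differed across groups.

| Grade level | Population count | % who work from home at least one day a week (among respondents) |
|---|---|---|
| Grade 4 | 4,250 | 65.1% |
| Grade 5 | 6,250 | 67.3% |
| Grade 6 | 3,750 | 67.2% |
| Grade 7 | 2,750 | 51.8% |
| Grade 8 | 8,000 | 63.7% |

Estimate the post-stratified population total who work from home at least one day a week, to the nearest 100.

Estimated count per cell = population count × respondent percentage:
  Grade 4: 4,250 × 65.1% = 2766.75
  Grade 5: 6,250 × 67.3% = 4206.25
  Grade 6: 3,750 × 67.2% = 2520
  Grade 7: 2,750 × 51.8% = 1424.5
  Grade 8: 8,000 × 63.7% = 5096
Estimated total = 16013.5 → 16,000.

16,000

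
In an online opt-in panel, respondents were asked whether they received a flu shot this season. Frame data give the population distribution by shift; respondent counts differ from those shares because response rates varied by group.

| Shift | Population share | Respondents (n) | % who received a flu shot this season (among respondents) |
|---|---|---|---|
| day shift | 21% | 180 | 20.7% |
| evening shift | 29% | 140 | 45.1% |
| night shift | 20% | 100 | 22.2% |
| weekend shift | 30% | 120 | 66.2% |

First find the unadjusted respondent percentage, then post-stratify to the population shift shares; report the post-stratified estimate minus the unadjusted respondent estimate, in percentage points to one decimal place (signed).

Unadjusted (pooled respondent) estimate weights by respondent counts:
  (180/540)×20.7 + (140/540)×45.1 + (100/540)×22.2 + (120/540)×66.2 = 37.4148%
Post-stratified estimate weights by population shares:
  0.21×20.7 + 0.29×45.1 + 0.2×22.2 + 0.3×66.2 = 41.726%
Difference = 41.726 − 37.4148 = 4.3112 pp.

+4.3 percentage points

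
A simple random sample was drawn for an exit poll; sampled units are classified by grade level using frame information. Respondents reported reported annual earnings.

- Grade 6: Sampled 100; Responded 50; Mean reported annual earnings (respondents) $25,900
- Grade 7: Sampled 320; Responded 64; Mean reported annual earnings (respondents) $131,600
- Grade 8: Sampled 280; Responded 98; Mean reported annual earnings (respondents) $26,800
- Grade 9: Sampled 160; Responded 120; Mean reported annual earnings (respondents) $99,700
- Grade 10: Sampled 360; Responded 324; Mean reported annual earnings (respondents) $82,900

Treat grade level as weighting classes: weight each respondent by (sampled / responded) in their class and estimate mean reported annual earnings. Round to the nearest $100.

$80,300

Class response rates: Grade 6 50/100 = 50%, Grade 7 64/320 = 20%, Grade 8 98/280 = 35%, Grade 9 120/160 = 75%, Grade 10 324/360 = 90%.
Weighting each respondent by the inverse class response rate inflates each class back to its sampled size, so the class weight is n_sampled:
  Grade 6: 100 × 25,900 = 2,590,000
  Grade 7: 320 × 131,600 = 42,112,000
  Grade 8: 280 × 26,800 = 7,504,000
  Grade 9: 160 × 99,700 = 15,952,000
  Grade 10: 360 × 82,900 = 29,844,000
Adjusted estimate = 98,002,000 / 1,220 = 80329.5 → $80,300.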